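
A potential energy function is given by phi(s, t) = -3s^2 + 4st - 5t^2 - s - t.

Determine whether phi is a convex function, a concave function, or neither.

concave

phi is quadratic, so its Hessian is the constant matrix H = [[-6, 4], [4, -10]].
det(H) = 44, tr(H) = -16.
det(H) > 0 and tr(H) < 0, so H is negative definite everywhere: concave.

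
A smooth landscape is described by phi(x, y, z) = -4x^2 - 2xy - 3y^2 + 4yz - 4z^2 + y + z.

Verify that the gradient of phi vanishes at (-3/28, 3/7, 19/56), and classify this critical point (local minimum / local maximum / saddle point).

local maximum

∇phi = (-8x - 2y, -2x - 6y + 4z + 1, 4y - 8z + 1); substituting (-3/28, 3/7, 19/56) gives ∇phi = (0, 0, 0), so (-3/28, 3/7, 19/56) is indeed a critical point.
The Hessian is constant: H = [[-8, -2, 0], [-2, -6, 4], [0, 4, -8]].
Leading principal minors: Δ₁ = -8, Δ₂ = 44, Δ₃ = -224.
The minors alternate sign starting negative (−, +, −), so H is negative definite: a local maximum.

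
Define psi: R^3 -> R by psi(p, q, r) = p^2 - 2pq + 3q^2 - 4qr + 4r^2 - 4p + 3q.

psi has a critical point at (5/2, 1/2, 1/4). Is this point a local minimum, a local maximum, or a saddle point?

The Hessian is constant: H = [[2, -2, 0], [-2, 6, -4], [0, -4, 8]].
Leading principal minors: Δ₁ = 2, Δ₂ = 8, Δ₃ = 32.
All leading minors are positive, so H is positive definite: a local minimum.

local minimum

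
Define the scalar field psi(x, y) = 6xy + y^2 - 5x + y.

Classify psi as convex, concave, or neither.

neither

psi is quadratic, so its Hessian is the constant matrix H = [[0, 6], [6, 2]].
det(H) = -36, tr(H) = 2.
det(H) < 0, so H is indefinite: neither convex nor concave.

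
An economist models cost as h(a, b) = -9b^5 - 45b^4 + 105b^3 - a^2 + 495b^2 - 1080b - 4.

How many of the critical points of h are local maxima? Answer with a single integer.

h separates as a function of a plus a function of b, so ∇h=0 decouples.
∂h/∂a = -2a = 0 at a ∈ {0}; ∂h/∂b = -45(b - 2)(b - 1)(b + 3)(b + 4) = 0 at b ∈ {-4, -3, 1, 2}.
The Hessian is diagonal: diag(h_aa, h_bb). Second derivatives: h_aa(0)=-2; h_bb(-4)=1350, h_bb(-3)=-900, h_bb(1)=900, h_bb(2)=-1350.
Local maxima occur where both diagonal entries negative: (0, -3), (0, 2). Count: 2.

2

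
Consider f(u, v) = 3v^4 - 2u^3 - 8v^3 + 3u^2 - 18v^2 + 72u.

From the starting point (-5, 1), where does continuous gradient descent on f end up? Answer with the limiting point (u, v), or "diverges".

f is separable, so gradient descent decouples: u follows -∂f/∂u, v follows -∂f/∂v.
∂f/∂u = -6(u - 4)(u + 3); at u=-5 this is -108, so u increases.
∂f/∂v = 12v(v - 3)(v + 1); at v=1 this is -48, so v increases.
u converges to its nearest critical value -3 (a local min of the u-part); v converges to 3. The iterate converges to (-3, 3).

(-3, 3)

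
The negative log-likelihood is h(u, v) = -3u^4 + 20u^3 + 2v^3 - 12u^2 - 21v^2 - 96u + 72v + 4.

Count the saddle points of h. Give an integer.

h separates as a function of u plus a function of v, so ∇h=0 decouples.
∂h/∂u = -12(u - 4)(u - 2)(u + 1) = 0 at u ∈ {-1, 2, 4}; ∂h/∂v = 6(v - 4)(v - 3) = 0 at v ∈ {3, 4}.
The Hessian is diagonal: diag(h_uu, h_vv). Second derivatives: h_uu(-1)=-180, h_uu(2)=72, h_uu(4)=-120; h_vv(3)=-6, h_vv(4)=6.
Saddle points occur where the two diagonal entries have opposite signs: (-1, 4), (2, 3), (4, 4). Count: 3.

3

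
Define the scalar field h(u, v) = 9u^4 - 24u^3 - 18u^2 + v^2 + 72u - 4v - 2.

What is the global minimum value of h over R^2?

h(u,v) separates as P(u) + Q(v) − 2, so its minimum is min P + min Q − 2.
P'(u) = 36(u - 2)(u - 1)(u + 1) vanishes at u ∈ {-1, 1, 2}; Q'(v) = 2v - 4 vanishes at v ∈ {2}.
Local minima of P (where P''>0): P(-1)=-57, P(2)=24. Local minima of Q: Q(2)=-4.
So the global minimum of h is P(-1) + Q(2) − 2 = -57 − 4 − 2 = -63, attained at (-1, 2).

-63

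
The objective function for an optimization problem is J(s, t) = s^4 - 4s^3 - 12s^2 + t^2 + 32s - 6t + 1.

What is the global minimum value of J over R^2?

J(s,t) separates as P(s) + Q(t) + 1, so its minimum is min P + min Q + 1.
P'(s) = 4(s - 4)(s - 1)(s + 2) vanishes at s ∈ {-2, 1, 4}; Q'(t) = 2(t - 3) vanishes at t ∈ {3}.
Local minima of P (where P''>0): P(-2)=-64, P(4)=-64. Local minima of Q: Q(3)=-9.
So the global minimum of J is P(-2) + Q(3) + 1 = -64 − 9 + 1 = -72, attained at (-2, 3).

-72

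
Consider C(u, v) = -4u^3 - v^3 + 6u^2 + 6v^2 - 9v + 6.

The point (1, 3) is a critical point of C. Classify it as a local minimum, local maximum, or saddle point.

local maximum

The mixed partial ∂²C/∂u∂v is 0, so the Hessian at any point is diag(C_uu, C_vv) = diag(12(-2u + 1), 6(-v + 2)).
At (1, 3): H = diag(-12, -6).
Both eigenvalues are negative, so H is negative definite: a local maximum.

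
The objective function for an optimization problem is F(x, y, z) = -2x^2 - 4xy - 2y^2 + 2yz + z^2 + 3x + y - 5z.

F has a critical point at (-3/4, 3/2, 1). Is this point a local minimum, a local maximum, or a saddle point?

The Hessian is constant: H = [[-4, -4, 0], [-4, -4, 2], [0, 2, 2]].
Leading principal minors: Δ₁ = -4, Δ₂ = 0, Δ₃ = 16.
The minors fit neither the all-positive nor the alternating-sign pattern, so H is indefinite: a saddle point.

saddle point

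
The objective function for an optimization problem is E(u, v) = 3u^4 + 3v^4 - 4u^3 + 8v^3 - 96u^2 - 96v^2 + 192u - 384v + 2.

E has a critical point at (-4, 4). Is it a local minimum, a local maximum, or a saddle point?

The mixed partial ∂²E/∂u∂v is 0, so the Hessian at any point is diag(E_uu, E_vv) = diag(12(3u^2 - 2u - 16), 12(3v^2 + 4v - 16)).
At (-4, 4): H = diag(480, 576).
Both eigenvalues are positive, so H is positive definite: a local minimum.

local minimum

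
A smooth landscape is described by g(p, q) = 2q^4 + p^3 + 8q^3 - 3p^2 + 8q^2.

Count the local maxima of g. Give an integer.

g separates as a function of p plus a function of q, so ∇g=0 decouples.
∂g/∂p = 3p(p - 2) = 0 at p ∈ {0, 2}; ∂g/∂q = 8q(q + 1)(q + 2) = 0 at q ∈ {-2, -1, 0}.
The Hessian is diagonal: diag(g_pp, g_qq). Second derivatives: g_pp(0)=-6, g_pp(2)=6; g_qq(-2)=16, g_qq(-1)=-8, g_qq(0)=16.
Local maxima occur where both diagonal entries negative: (0, -1). Count: 1.

1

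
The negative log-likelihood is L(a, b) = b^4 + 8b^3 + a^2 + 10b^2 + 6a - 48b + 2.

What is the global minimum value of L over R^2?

-36

L(a,b) separates as P(a) + Q(b) + 2, so its minimum is min P + min Q + 2.
P'(a) = 2a + 6 vanishes at a ∈ {-3}; Q'(b) = 4(b - 1)(b + 3)(b + 4) vanishes at b ∈ {-4, -3, 1}.
Local minima of P (where P''>0): P(-3)=-9. Local minima of Q: Q(-4)=96, Q(1)=-29.
So the global minimum of L is P(-3) + Q(1) + 2 = -9 − 29 + 2 = -36, attained at (-3, 1).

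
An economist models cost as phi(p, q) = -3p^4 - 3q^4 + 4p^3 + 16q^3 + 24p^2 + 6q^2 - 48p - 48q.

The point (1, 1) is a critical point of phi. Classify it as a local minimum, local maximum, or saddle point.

local minimum

The mixed partial ∂²phi/∂p∂q is 0, so the Hessian at any point is diag(phi_pp, phi_qq) = diag(12(-3p^2 + 2p + 4), 12(-3q^2 + 8q + 1)).
At (1, 1): H = diag(36, 72).
Both eigenvalues are positive, so H is positive definite: a local minimum.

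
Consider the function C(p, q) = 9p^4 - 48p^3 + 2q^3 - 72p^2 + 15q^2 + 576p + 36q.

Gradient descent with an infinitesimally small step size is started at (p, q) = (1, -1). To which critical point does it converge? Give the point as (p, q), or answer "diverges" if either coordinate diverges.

(-2, -2)

C is separable, so gradient descent decouples: p follows -∂C/∂p, q follows -∂C/∂q.
∂C/∂p = 36(p - 4)(p - 2)(p + 2); at p=1 this is 324, so p decreases.
∂C/∂q = 6(q + 2)(q + 3); at q=-1 this is 12, so q decreases.
p converges to its nearest critical value -2 (a local min of the p-part); q converges to -2. The iterate converges to (-2, -2).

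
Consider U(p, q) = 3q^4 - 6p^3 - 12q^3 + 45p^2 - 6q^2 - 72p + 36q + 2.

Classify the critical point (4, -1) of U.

The mixed partial ∂²U/∂p∂q is 0, so the Hessian at any point is diag(U_pp, U_qq) = diag(18(-2p + 5), 12(3q^2 - 6q - 1)).
At (4, -1): H = diag(-54, 96).
The eigenvalues have opposite signs, so H is indefinite: a saddle point.

saddle point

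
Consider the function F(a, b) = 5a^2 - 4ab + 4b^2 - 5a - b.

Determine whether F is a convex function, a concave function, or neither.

convex

F is quadratic, so its Hessian is the constant matrix H = [[10, -4], [-4, 8]].
det(H) = 64, tr(H) = 18.
det(H) > 0 and tr(H) > 0, so H is positive definite everywhere: convex.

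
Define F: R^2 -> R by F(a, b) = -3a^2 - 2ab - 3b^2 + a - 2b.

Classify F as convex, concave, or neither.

concave

F is quadratic, so its Hessian is the constant matrix H = [[-6, -2], [-2, -6]].
det(H) = 32, tr(H) = -12.
det(H) > 0 and tr(H) < 0, so H is negative definite everywhere: concave.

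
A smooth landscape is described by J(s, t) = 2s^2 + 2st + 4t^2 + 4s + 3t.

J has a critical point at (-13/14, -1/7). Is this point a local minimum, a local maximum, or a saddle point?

local minimum

The Hessian of J is constant: H = [[4, 2], [2, 8]].
det(H) = 4·8 − 2² = 28.
det(H) > 0 and tr(H) = 12 > 0, so H is positive definite and the point is a local minimum.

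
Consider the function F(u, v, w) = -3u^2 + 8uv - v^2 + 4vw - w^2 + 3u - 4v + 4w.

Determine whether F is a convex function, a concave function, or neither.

F is quadratic, so its Hessian is the constant matrix H = [[-6, 8, 0], [8, -2, 4], [0, 4, -2]].
Leading principal minors: -6, -52, 200.
Neither pattern holds ⇒ H is indefinite ⇒ neither convex nor concave.

neither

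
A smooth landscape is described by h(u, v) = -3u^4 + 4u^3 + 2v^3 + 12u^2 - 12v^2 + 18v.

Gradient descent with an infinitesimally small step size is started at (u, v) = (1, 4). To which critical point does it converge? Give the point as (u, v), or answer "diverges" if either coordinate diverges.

h is separable, so gradient descent decouples: u follows -∂h/∂u, v follows -∂h/∂v.
∂h/∂u = -12u(u - 2)(u + 1); at u=1 this is 24, so u decreases.
∂h/∂v = 6(v - 3)(v - 1); at v=4 this is 18, so v decreases.
u converges to its nearest critical value 0 (a local min of the u-part); v converges to 3. The iterate converges to (0, 3).

(0, 3)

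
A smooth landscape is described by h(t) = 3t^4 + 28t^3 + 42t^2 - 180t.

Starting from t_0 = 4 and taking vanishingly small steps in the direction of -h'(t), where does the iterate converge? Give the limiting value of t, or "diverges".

1

h'(t) = 12(t - 1)(t + 3)(t + 5), so h'(4) = 2268.
Gradient descent moves in the -h' direction, i.e. t is decreasing.
The nearest critical point in that direction is t = 1, where h'' = 288 > 0 (a local minimum). The iterate converges there.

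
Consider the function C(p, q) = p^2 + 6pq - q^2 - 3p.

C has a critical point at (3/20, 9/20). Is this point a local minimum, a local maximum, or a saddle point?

The Hessian of C is constant: H = [[2, 6], [6, -2]].
det(H) = 2·(-2) − 6² = -40.
Since det(H) < 0, H is indefinite and the critical point is a saddle point.

saddle point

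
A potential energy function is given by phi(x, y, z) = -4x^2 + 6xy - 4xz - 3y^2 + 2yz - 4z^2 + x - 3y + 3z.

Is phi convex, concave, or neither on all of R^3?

concave

phi is quadratic, so its Hessian is the constant matrix H = [[-8, 6, -4], [6, -6, 2], [-4, 2, -8]].
Leading principal minors: -8, 12, -64.
Signs alternate −, +, − ⇒ H ≺ 0 ⇒ concave.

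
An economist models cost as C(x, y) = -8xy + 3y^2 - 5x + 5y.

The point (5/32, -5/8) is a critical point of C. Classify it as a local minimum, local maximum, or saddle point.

saddle point

The Hessian of C is constant: H = [[0, -8], [-8, 6]].
det(H) = 0·6 − (-8)² = -64.
Since det(H) < 0, H is indefinite and the critical point is a saddle point.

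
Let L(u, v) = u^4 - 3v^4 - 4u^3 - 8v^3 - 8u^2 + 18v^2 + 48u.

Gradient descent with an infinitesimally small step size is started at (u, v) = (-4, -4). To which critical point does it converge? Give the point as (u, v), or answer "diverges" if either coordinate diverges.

diverges

L is separable, so gradient descent decouples: u follows -∂L/∂u, v follows -∂L/∂v.
∂L/∂u = 4(u - 3)(u - 2)(u + 2); at u=-4 this is -336, so u increases.
∂L/∂v = -12v(v - 1)(v + 3); at v=-4 this is 240, so v decreases.
The v-coordinate has no critical point in that direction and runs off to infinity.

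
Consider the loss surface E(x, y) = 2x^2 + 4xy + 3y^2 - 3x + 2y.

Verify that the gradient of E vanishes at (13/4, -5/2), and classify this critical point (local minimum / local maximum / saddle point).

local minimum

∇E = (4x + 4y - 3, 4x + 6y + 2); substituting (13/4, -5/2) gives ∇E = (0, 0), so (13/4, -5/2) is indeed a critical point.
The Hessian of E is constant: H = [[4, 4], [4, 6]].
det(H) = 4·6 − 4² = 8.
det(H) > 0 and tr(H) = 10 > 0, so H is positive definite and the point is a local minimum.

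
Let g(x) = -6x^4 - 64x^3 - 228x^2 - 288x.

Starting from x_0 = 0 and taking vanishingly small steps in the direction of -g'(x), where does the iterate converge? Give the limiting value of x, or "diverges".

diverges

g'(x) = -24(x + 1)(x + 3)(x + 4), so g'(0) = -288.
Gradient descent moves in the -g' direction, i.e. x is increasing.
There is no critical point above x=0, and g' keeps the same sign, so the iterate runs off to +∞.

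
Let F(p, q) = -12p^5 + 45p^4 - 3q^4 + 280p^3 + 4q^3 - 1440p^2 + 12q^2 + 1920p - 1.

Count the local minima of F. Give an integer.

F separates as a function of p plus a function of q, so ∇F=0 decouples.
∂F/∂p = -60(p - 4)(p - 2)(p - 1)(p + 4) = 0 at p ∈ {-4, 1, 2, 4}; ∂F/∂q = -12q(q - 2)(q + 1) = 0 at q ∈ {-1, 0, 2}.
The Hessian is diagonal: diag(F_pp, F_qq). Second derivatives: F_pp(-4)=14400, F_pp(1)=-900, F_pp(2)=720, F_pp(4)=-2880; F_qq(-1)=-36, F_qq(0)=24, F_qq(2)=-72.
Local minima occur where both diagonal entries positive: (-4, 0), (2, 0). Count: 2.

2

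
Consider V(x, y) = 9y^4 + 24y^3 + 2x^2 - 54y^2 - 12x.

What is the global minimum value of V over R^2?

V(x,y) separates as P(x) + Q(y), so its minimum is min P + min Q.
P'(x) = 4x - 12 vanishes at x ∈ {3}; Q'(y) = 36y(y - 1)(y + 3) vanishes at y ∈ {-3, 0, 1}.
Local minima of P (where P''>0): P(3)=-18. Local minima of Q: Q(-3)=-405, Q(1)=-21.
So the global minimum of V is P(3) + Q(-3) = -18 − 405 = -423, attained at (3, -3).

-423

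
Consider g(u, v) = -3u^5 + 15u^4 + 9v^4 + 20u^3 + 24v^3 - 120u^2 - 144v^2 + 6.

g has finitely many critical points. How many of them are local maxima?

g separates as a function of u plus a function of v, so ∇g=0 decouples.
∂g/∂u = -15u(u - 4)(u - 2)(u + 2) = 0 at u ∈ {-2, 0, 2, 4}; ∂g/∂v = 36v(v - 2)(v + 4) = 0 at v ∈ {-4, 0, 2}.
The Hessian is diagonal: diag(g_uu, g_vv). Second derivatives: g_uu(-2)=720, g_uu(0)=-240, g_uu(2)=240, g_uu(4)=-720; g_vv(-4)=864, g_vv(0)=-288, g_vv(2)=432.
Local maxima occur where both diagonal entries negative: (0, 0), (4, 0). Count: 2.

2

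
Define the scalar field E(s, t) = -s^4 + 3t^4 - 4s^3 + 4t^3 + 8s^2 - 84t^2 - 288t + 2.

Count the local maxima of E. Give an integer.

E separates as a function of s plus a function of t, so ∇E=0 decouples.
∂E/∂s = -4s(s - 1)(s + 4) = 0 at s ∈ {-4, 0, 1}; ∂E/∂t = 12(t - 4)(t + 2)(t + 3) = 0 at t ∈ {-3, -2, 4}.
The Hessian is diagonal: diag(E_ss, E_tt). Second derivatives: E_ss(-4)=-80, E_ss(0)=16, E_ss(1)=-20; E_tt(-3)=84, E_tt(-2)=-72, E_tt(4)=504.
Local maxima occur where both diagonal entries negative: (-4, -2), (1, -2). Count: 2.

2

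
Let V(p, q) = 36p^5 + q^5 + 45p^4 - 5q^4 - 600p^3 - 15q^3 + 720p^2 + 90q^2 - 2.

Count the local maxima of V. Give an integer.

4

V separates as a function of p plus a function of q, so ∇V=0 decouples.
∂V/∂p = 180p(p - 2)(p - 1)(p + 4) = 0 at p ∈ {-4, 0, 1, 2}; ∂V/∂q = 5q(q - 4)(q - 3)(q + 3) = 0 at q ∈ {-3, 0, 3, 4}.
The Hessian is diagonal: diag(V_pp, V_qq). Second derivatives: V_pp(-4)=-21600, V_pp(0)=1440, V_pp(1)=-900, V_pp(2)=2160; V_qq(-3)=-630, V_qq(0)=180, V_qq(3)=-90, V_qq(4)=140.
Local maxima occur where both diagonal entries negative: (-4, -3), (-4, 3), (1, -3), (1, 3). Count: 4.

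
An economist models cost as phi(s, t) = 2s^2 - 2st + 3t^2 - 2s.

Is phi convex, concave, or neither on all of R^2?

convex

phi is quadratic, so its Hessian is the constant matrix H = [[4, -2], [-2, 6]].
det(H) = 20, tr(H) = 10.
det(H) > 0 and tr(H) > 0, so H is positive definite everywhere: convex.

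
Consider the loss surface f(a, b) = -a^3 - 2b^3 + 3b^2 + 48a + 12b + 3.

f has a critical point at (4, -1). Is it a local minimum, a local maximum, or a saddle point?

saddle point

The mixed partial ∂²f/∂a∂b is 0, so the Hessian at any point is diag(f_aa, f_bb) = diag(-6a, 6(-2b + 1)).
At (4, -1): H = diag(-24, 18).
The eigenvalues have opposite signs, so H is indefinite: a saddle point.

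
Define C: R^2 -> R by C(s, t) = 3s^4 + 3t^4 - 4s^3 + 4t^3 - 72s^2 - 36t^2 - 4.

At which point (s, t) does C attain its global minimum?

(4, -3)

C(s,t) separates as P(s) + Q(t) − 4, so its minimum is min P + min Q − 4.
P'(s) = 12s(s - 4)(s + 3) vanishes at s ∈ {-3, 0, 4}; Q'(t) = 12t(t - 2)(t + 3) vanishes at t ∈ {-3, 0, 2}.
Local minima of P (where P''>0): P(-3)=-297, P(4)=-640. Local minima of Q: Q(-3)=-189, Q(2)=-64.
So the global minimum of C is P(4) + Q(-3) − 4 = -640 − 189 − 4 = -833, attained at (4, -3).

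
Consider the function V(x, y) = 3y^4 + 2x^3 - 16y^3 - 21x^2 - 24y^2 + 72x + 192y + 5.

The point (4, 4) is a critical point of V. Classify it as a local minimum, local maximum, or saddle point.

local minimum

The mixed partial ∂²V/∂x∂y is 0, so the Hessian at any point is diag(V_xx, V_yy) = diag(6(2x - 7), 12(3y^2 - 8y - 4)).
At (4, 4): H = diag(6, 144).
Both eigenvalues are positive, so H is positive definite: a local minimum.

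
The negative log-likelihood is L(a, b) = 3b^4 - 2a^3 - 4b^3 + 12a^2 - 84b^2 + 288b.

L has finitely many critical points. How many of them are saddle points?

3

L separates as a function of a plus a function of b, so ∇L=0 decouples.
∂L/∂a = -6a(a - 4) = 0 at a ∈ {0, 4}; ∂L/∂b = 12(b - 3)(b - 2)(b + 4) = 0 at b ∈ {-4, 2, 3}.
The Hessian is diagonal: diag(L_aa, L_bb). Second derivatives: L_aa(0)=24, L_aa(4)=-24; L_bb(-4)=504, L_bb(2)=-72, L_bb(3)=84.
Saddle points occur where the two diagonal entries have opposite signs: (0, 2), (4, -4), (4, 3). Count: 3.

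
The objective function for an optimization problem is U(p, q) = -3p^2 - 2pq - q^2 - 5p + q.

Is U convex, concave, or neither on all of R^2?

U is quadratic, so its Hessian is the constant matrix H = [[-6, -2], [-2, -2]].
det(H) = 8, tr(H) = -8.
det(H) > 0 and tr(H) < 0, so H is negative definite everywhere: concave.

concave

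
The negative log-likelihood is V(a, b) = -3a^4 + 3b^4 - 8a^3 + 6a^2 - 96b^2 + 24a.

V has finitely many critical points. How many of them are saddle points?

V separates as a function of a plus a function of b, so ∇V=0 decouples.
∂V/∂a = -12(a - 1)(a + 1)(a + 2) = 0 at a ∈ {-2, -1, 1}; ∂V/∂b = 12b(b - 4)(b + 4) = 0 at b ∈ {-4, 0, 4}.
The Hessian is diagonal: diag(V_aa, V_bb). Second derivatives: V_aa(-2)=-36, V_aa(-1)=24, V_aa(1)=-72; V_bb(-4)=384, V_bb(0)=-192, V_bb(4)=384.
Saddle points occur where the two diagonal entries have opposite signs: (-2, -4), (-2, 4), (-1, 0), (1, -4), (1, 4). Count: 5.

5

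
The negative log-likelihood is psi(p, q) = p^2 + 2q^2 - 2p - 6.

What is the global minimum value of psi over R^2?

-7

psi(p,q) separates as A(p) + B(q) − 6, so its minimum is min A + min B − 6.
A'(p) = 2p - 2 vanishes at p ∈ {1}; B'(q) = 4q vanishes at q ∈ {0}.
Local minima of A (where A''>0): A(1)=-1. Local minima of B: B(0)=0.
So the global minimum of psi is A(1) + B(0) − 6 = -1 + 0 − 6 = -7, attained at (1, 0).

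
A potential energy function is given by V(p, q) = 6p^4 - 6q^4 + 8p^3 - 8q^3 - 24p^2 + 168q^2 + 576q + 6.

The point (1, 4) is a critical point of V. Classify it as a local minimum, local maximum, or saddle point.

saddle point

The mixed partial ∂²V/∂p∂q is 0, so the Hessian at any point is diag(V_pp, V_qq) = diag(24(3p^2 + 2p - 2), 24(-3q^2 - 2q + 14)).
At (1, 4): H = diag(72, -1008).
The eigenvalues have opposite signs, so H is indefinite: a saddle point.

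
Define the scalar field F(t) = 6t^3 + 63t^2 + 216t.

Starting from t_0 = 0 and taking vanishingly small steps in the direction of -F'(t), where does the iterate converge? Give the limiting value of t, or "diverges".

F'(t) = 18(t + 3)(t + 4), so F'(0) = 216.
Gradient descent moves in the -F' direction, i.e. t is decreasing.
The nearest critical point in that direction is t = -3, where F'' = 18 > 0 (a local minimum). The iterate converges there.

-3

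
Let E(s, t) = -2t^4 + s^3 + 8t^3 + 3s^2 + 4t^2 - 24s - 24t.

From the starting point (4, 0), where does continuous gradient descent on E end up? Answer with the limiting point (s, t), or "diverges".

(2, 1)

E is separable, so gradient descent decouples: s follows -∂E/∂s, t follows -∂E/∂t.
∂E/∂s = 3(s - 2)(s + 4); at s=4 this is 48, so s decreases.
∂E/∂t = -8(t - 3)(t - 1)(t + 1); at t=0 this is -24, so t increases.
s converges to its nearest critical value 2 (a local min of the s-part); t converges to 1. The iterate converges to (2, 1).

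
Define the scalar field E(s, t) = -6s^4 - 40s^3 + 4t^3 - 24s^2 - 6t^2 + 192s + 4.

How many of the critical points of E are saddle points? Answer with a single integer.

3

E separates as a function of s plus a function of t, so ∇E=0 decouples.
∂E/∂s = -24(s - 1)(s + 2)(s + 4) = 0 at s ∈ {-4, -2, 1}; ∂E/∂t = 12t(t - 1) = 0 at t ∈ {0, 1}.
The Hessian is diagonal: diag(E_ss, E_tt). Second derivatives: E_ss(-4)=-240, E_ss(-2)=144, E_ss(1)=-360; E_tt(0)=-12, E_tt(1)=12.
Saddle points occur where the two diagonal entries have opposite signs: (-4, 1), (-2, 0), (1, 1). Count: 3.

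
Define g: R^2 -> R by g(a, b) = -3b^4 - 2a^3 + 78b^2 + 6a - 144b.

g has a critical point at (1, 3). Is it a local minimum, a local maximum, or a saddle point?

The mixed partial ∂²g/∂a∂b is 0, so the Hessian at any point is diag(g_aa, g_bb) = diag(-12a, 12(-3b^2 + 13)).
At (1, 3): H = diag(-12, -168).
Both eigenvalues are negative, so H is negative definite: a local maximum.

local maximum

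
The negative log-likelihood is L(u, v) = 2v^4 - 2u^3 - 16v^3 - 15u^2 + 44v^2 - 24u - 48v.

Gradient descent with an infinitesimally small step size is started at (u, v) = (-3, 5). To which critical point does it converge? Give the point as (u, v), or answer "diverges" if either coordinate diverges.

(-4, 3)

L is separable, so gradient descent decouples: u follows -∂L/∂u, v follows -∂L/∂v.
∂L/∂u = -6(u + 1)(u + 4); at u=-3 this is 12, so u decreases.
∂L/∂v = 8(v - 3)(v - 2)(v - 1); at v=5 this is 192, so v decreases.
u converges to its nearest critical value -4 (a local min of the u-part); v converges to 3. The iterate converges to (-4, 3).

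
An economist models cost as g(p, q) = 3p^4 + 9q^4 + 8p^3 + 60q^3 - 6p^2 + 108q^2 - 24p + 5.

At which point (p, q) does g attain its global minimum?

g(p,q) separates as A(p) + B(q) + 5, so its minimum is min A + min B + 5.
A'(p) = 12(p - 1)(p + 1)(p + 2) vanishes at p ∈ {-2, -1, 1}; B'(q) = 36q(q + 2)(q + 3) vanishes at q ∈ {-3, -2, 0}.
Local minima of A (where A''>0): A(-2)=8, A(1)=-19. Local minima of B: B(-3)=81, B(0)=0.
So the global minimum of g is A(1) + B(0) + 5 = -19 + 0 + 5 = -14, attained at (1, 0).

(1, 0)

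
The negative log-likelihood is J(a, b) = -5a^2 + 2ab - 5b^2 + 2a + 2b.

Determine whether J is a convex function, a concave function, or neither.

concave

J is quadratic, so its Hessian is the constant matrix H = [[-10, 2], [2, -10]].
det(H) = 96, tr(H) = -20.
det(H) > 0 and tr(H) < 0, so H is negative definite everywhere: concave.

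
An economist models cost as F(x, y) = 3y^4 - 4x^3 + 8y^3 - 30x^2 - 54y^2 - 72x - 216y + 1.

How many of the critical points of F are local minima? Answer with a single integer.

F separates as a function of x plus a function of y, so ∇F=0 decouples.
∂F/∂x = -12(x + 2)(x + 3) = 0 at x ∈ {-3, -2}; ∂F/∂y = 12(y - 3)(y + 2)(y + 3) = 0 at y ∈ {-3, -2, 3}.
The Hessian is diagonal: diag(F_xx, F_yy). Second derivatives: F_xx(-3)=12, F_xx(-2)=-12; F_yy(-3)=72, F_yy(-2)=-60, F_yy(3)=360.
Local minima occur where both diagonal entries positive: (-3, -3), (-3, 3). Count: 2.

2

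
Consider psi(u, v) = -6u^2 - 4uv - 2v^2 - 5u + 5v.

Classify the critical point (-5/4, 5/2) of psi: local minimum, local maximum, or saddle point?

The Hessian of psi is constant: H = [[-12, -4], [-4, -4]].
det(H) = (-12)·(-4) − (-4)² = 32.
det(H) > 0 and tr(H) = -16 < 0, so H is negative definite and the point is a local maximum.

local maximum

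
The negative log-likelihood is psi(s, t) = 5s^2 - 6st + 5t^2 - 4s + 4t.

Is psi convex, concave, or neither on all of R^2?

psi is quadratic, so its Hessian is the constant matrix H = [[10, -6], [-6, 10]].
det(H) = 64, tr(H) = 20.
det(H) > 0 and tr(H) > 0, so H is positive definite everywhere: convex.

convex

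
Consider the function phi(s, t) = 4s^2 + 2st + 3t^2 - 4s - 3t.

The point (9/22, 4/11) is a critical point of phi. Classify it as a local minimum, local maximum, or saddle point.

The Hessian of phi is constant: H = [[8, 2], [2, 6]].
det(H) = 8·6 − 2² = 44.
det(H) > 0 and tr(H) = 14 > 0, so H is positive definite and the point is a local minimum.

local minimum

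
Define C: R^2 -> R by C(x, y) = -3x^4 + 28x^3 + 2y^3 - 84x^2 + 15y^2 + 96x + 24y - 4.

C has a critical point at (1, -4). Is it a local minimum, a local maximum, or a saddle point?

local maximum

The mixed partial ∂²C/∂x∂y is 0, so the Hessian at any point is diag(C_xx, C_yy) = diag(12(-3x^2 + 14x - 14), 6(2y + 5)).
At (1, -4): H = diag(-36, -18).
Both eigenvalues are negative, so H is negative definite: a local maximum.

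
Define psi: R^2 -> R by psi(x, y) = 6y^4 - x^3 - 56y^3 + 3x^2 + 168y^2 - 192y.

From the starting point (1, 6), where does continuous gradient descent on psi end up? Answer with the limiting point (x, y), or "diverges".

(0, 4)

psi is separable, so gradient descent decouples: x follows -∂psi/∂x, y follows -∂psi/∂y.
∂psi/∂x = -3x(x - 2); at x=1 this is 3, so x decreases.
∂psi/∂y = 24(y - 4)(y - 2)(y - 1); at y=6 this is 960, so y decreases.
x converges to its nearest critical value 0 (a local min of the x-part); y converges to 4. The iterate converges to (0, 4).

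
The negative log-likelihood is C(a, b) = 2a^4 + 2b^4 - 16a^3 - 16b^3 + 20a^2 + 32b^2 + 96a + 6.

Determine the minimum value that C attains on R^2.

-52

C(a,b) separates as P(a) + Q(b) + 6, so its minimum is min P + min Q + 6.
P'(a) = 8(a - 4)(a - 3)(a + 1) vanishes at a ∈ {-1, 3, 4}; Q'(b) = 8b(b - 4)(b - 2) vanishes at b ∈ {0, 2, 4}.
Local minima of P (where P''>0): P(-1)=-58, P(4)=192. Local minima of Q: Q(0)=0, Q(4)=0.
So the global minimum of C is P(-1) + Q(0) + 6 = -58 + 0 + 6 = -52, attained at (-1, 0).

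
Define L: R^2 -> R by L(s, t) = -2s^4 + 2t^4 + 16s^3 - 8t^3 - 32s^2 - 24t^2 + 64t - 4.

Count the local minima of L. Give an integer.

L separates as a function of s plus a function of t, so ∇L=0 decouples.
∂L/∂s = -8s(s - 4)(s - 2) = 0 at s ∈ {0, 2, 4}; ∂L/∂t = 8(t - 4)(t - 1)(t + 2) = 0 at t ∈ {-2, 1, 4}.
The Hessian is diagonal: diag(L_ss, L_tt). Second derivatives: L_ss(0)=-64, L_ss(2)=32, L_ss(4)=-64; L_tt(-2)=144, L_tt(1)=-72, L_tt(4)=144.
Local minima occur where both diagonal entries positive: (2, -2), (2, 4). Count: 2.

2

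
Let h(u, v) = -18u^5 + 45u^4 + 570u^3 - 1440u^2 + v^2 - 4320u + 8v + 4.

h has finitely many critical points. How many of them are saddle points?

h separates as a function of u plus a function of v, so ∇h=0 decouples.
∂h/∂u = -90(u - 4)(u - 3)(u + 1)(u + 4) = 0 at u ∈ {-4, -1, 3, 4}; ∂h/∂v = 2(v + 4) = 0 at v ∈ {-4}.
The Hessian is diagonal: diag(h_uu, h_vv). Second derivatives: h_uu(-4)=15120, h_uu(-1)=-5400, h_uu(3)=2520, h_uu(4)=-3600; h_vv(-4)=2.
Saddle points occur where the two diagonal entries have opposite signs: (-1, -4), (4, -4). Count: 2.

2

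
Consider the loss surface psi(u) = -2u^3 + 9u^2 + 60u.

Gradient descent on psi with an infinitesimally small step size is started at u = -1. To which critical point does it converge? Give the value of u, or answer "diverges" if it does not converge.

-2

psi'(u) = -6(u - 5)(u + 2), so psi'(-1) = 36.
Gradient descent moves in the -psi' direction, i.e. u is decreasing.
The nearest critical point in that direction is u = -2, where psi'' = 42 > 0 (a local minimum). The iterate converges there.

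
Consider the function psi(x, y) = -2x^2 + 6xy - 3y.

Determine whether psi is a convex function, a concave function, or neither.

psi is quadratic, so its Hessian is the constant matrix H = [[-4, 6], [6, 0]].
det(H) = -36, tr(H) = -4.
det(H) < 0, so H is indefinite: neither convex nor concave.

neither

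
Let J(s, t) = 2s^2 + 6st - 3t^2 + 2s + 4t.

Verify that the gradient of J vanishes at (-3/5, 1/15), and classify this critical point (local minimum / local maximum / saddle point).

∇J = (4s + 6t + 2, 6s - 6t + 4); substituting (-3/5, 1/15) gives ∇J = (0, 0), so (-3/5, 1/15) is indeed a critical point.
The Hessian of J is constant: H = [[4, 6], [6, -6]].
det(H) = 4·(-6) − 6² = -60.
Since det(H) < 0, H is indefinite and the critical point is a saddle point.

saddle point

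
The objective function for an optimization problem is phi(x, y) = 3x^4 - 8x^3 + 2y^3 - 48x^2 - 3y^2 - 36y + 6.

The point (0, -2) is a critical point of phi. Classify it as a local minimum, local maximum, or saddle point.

local maximum

The mixed partial ∂²phi/∂x∂y is 0, so the Hessian at any point is diag(phi_xx, phi_yy) = diag(12(3x^2 - 4x - 8), 6(2y - 1)).
At (0, -2): H = diag(-96, -30).
Both eigenvalues are negative, so H is negative definite: a local maximum.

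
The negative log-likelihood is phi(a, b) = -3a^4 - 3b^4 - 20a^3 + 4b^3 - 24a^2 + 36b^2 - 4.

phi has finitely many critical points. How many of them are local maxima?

4

phi separates as a function of a plus a function of b, so ∇phi=0 decouples.
∂phi/∂a = -12a(a + 1)(a + 4) = 0 at a ∈ {-4, -1, 0}; ∂phi/∂b = -12b(b - 3)(b + 2) = 0 at b ∈ {-2, 0, 3}.
The Hessian is diagonal: diag(phi_aa, phi_bb). Second derivatives: phi_aa(-4)=-144, phi_aa(-1)=36, phi_aa(0)=-48; phi_bb(-2)=-120, phi_bb(0)=72, phi_bb(3)=-180.
Local maxima occur where both diagonal entries negative: (-4, -2), (-4, 3), (0, -2), (0, 3). Count: 4.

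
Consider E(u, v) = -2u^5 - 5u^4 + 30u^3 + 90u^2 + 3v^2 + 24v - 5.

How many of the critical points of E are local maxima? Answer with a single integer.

E separates as a function of u plus a function of v, so ∇E=0 decouples.
∂E/∂u = -10u(u - 3)(u + 2)(u + 3) = 0 at u ∈ {-3, -2, 0, 3}; ∂E/∂v = 6(v + 4) = 0 at v ∈ {-4}.
The Hessian is diagonal: diag(E_uu, E_vv). Second derivatives: E_uu(-3)=180, E_uu(-2)=-100, E_uu(0)=180, E_uu(3)=-900; E_vv(-4)=6.
Local maxima occur where both diagonal entries negative: none. Count: 0.

0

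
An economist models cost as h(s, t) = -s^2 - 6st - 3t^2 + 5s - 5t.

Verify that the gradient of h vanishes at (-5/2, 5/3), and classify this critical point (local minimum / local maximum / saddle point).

∇h = (-2s - 6t + 5, -6s - 6t - 5); substituting (-5/2, 5/3) gives ∇h = (0, 0), so (-5/2, 5/3) is indeed a critical point.
The Hessian of h is constant: H = [[-2, -6], [-6, -6]].
det(H) = (-2)·(-6) − (-6)² = -24.
Since det(H) < 0, H is indefinite and the critical point is a saddle point.

saddle point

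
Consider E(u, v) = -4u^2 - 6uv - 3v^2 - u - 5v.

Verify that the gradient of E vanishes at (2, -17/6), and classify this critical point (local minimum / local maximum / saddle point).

local maximum

∇E = (-8u - 6v - 1, -6u - 6v - 5); substituting (2, -17/6) gives ∇E = (0, 0), so (2, -17/6) is indeed a critical point.
The Hessian of E is constant: H = [[-8, -6], [-6, -6]].
det(H) = (-8)·(-6) − (-6)² = 12.
det(H) > 0 and tr(H) = -14 < 0, so H is negative definite and the point is a local maximum.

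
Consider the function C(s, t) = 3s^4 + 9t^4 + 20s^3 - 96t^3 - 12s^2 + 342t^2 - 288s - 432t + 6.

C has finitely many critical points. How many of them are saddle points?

C separates as a function of s plus a function of t, so ∇C=0 decouples.
∂C/∂s = 12(s - 2)(s + 3)(s + 4) = 0 at s ∈ {-4, -3, 2}; ∂C/∂t = 36(t - 4)(t - 3)(t - 1) = 0 at t ∈ {1, 3, 4}.
The Hessian is diagonal: diag(C_ss, C_tt). Second derivatives: C_ss(-4)=72, C_ss(-3)=-60, C_ss(2)=360; C_tt(1)=216, C_tt(3)=-72, C_tt(4)=108.
Saddle points occur where the two diagonal entries have opposite signs: (-4, 3), (-3, 1), (-3, 4), (2, 3). Count: 4.

4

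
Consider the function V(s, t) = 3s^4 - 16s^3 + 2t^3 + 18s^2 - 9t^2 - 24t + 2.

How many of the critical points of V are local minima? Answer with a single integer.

2

V separates as a function of s plus a function of t, so ∇V=0 decouples.
∂V/∂s = 12s(s - 3)(s - 1) = 0 at s ∈ {0, 1, 3}; ∂V/∂t = 6(t - 4)(t + 1) = 0 at t ∈ {-1, 4}.
The Hessian is diagonal: diag(V_ss, V_tt). Second derivatives: V_ss(0)=36, V_ss(1)=-24, V_ss(3)=72; V_tt(-1)=-30, V_tt(4)=30.
Local minima occur where both diagonal entries positive: (0, 4), (3, 4). Count: 2.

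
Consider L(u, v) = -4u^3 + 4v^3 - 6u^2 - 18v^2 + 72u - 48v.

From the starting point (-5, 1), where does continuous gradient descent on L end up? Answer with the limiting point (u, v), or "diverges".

L is separable, so gradient descent decouples: u follows -∂L/∂u, v follows -∂L/∂v.
∂L/∂u = -12(u - 2)(u + 3); at u=-5 this is -168, so u increases.
∂L/∂v = 12(v - 4)(v + 1); at v=1 this is -72, so v increases.
u converges to its nearest critical value -3 (a local min of the u-part); v converges to 4. The iterate converges to (-3, 4).

(-3, 4)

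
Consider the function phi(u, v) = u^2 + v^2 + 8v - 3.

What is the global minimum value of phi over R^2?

-19

phi(u,v) separates as P(u) + Q(v) − 3, so its minimum is min P + min Q − 3.
P'(u) = 2u vanishes at u ∈ {0}; Q'(v) = 2v + 8 vanishes at v ∈ {-4}.
Local minima of P (where P''>0): P(0)=0. Local minima of Q: Q(-4)=-16.
So the global minimum of phi is P(0) + Q(-4) − 3 = 0 − 16 − 3 = -19, attained at (0, -4).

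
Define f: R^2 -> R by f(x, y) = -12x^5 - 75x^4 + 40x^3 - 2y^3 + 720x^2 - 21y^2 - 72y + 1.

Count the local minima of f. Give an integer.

f separates as a function of x plus a function of y, so ∇f=0 decouples.
∂f/∂x = -60x(x - 2)(x + 3)(x + 4) = 0 at x ∈ {-4, -3, 0, 2}; ∂f/∂y = -6(y + 3)(y + 4) = 0 at y ∈ {-4, -3}.
The Hessian is diagonal: diag(f_xx, f_yy). Second derivatives: f_xx(-4)=1440, f_xx(-3)=-900, f_xx(0)=1440, f_xx(2)=-3600; f_yy(-4)=6, f_yy(-3)=-6.
Local minima occur where both diagonal entries positive: (-4, -4), (0, -4). Count: 2.

2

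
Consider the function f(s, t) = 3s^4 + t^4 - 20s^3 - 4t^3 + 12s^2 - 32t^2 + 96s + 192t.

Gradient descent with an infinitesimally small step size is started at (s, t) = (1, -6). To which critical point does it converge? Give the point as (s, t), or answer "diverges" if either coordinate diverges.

(-1, -4)

f is separable, so gradient descent decouples: s follows -∂f/∂s, t follows -∂f/∂t.
∂f/∂s = 12(s - 4)(s - 2)(s + 1); at s=1 this is 72, so s decreases.
∂f/∂t = 4(t - 4)(t - 3)(t + 4); at t=-6 this is -720, so t increases.
s converges to its nearest critical value -1 (a local min of the s-part); t converges to -4. The iterate converges to (-1, -4).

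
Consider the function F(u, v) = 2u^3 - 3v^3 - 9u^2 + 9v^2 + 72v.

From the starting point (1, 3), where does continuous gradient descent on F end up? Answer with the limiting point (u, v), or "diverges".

F is separable, so gradient descent decouples: u follows -∂F/∂u, v follows -∂F/∂v.
∂F/∂u = 6u(u - 3); at u=1 this is -12, so u increases.
∂F/∂v = -9(v - 4)(v + 2); at v=3 this is 45, so v decreases.
u converges to its nearest critical value 3 (a local min of the u-part); v converges to -2. The iterate converges to (3, -2).

(3, -2)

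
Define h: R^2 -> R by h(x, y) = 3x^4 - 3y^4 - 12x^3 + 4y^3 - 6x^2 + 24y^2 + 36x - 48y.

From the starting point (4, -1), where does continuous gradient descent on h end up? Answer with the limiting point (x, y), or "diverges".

(3, 1)

h is separable, so gradient descent decouples: x follows -∂h/∂x, y follows -∂h/∂y.
∂h/∂x = 12(x - 3)(x - 1)(x + 1); at x=4 this is 180, so x decreases.
∂h/∂y = -12(y - 2)(y - 1)(y + 2); at y=-1 this is -72, so y increases.
x converges to its nearest critical value 3 (a local min of the x-part); y converges to 1. The iterate converges to (3, 1).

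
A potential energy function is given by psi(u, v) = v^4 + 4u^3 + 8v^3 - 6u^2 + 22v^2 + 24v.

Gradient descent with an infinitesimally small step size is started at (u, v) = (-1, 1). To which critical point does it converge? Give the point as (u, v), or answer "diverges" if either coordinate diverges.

psi is separable, so gradient descent decouples: u follows -∂psi/∂u, v follows -∂psi/∂v.
∂psi/∂u = 12u(u - 1); at u=-1 this is 24, so u decreases.
∂psi/∂v = 4(v + 1)(v + 2)(v + 3); at v=1 this is 96, so v decreases.
The u-coordinate has no critical point in that direction and runs off to infinity.

diverges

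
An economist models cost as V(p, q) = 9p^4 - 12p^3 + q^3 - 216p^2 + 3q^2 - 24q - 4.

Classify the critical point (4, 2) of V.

The mixed partial ∂²V/∂p∂q is 0, so the Hessian at any point is diag(V_pp, V_qq) = diag(36(3p^2 - 2p - 12), 6(q + 1)).
At (4, 2): H = diag(1008, 18).
Both eigenvalues are positive, so H is positive definite: a local minimum.

local minimum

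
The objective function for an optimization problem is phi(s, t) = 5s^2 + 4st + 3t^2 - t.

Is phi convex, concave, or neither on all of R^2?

convex

phi is quadratic, so its Hessian is the constant matrix H = [[10, 4], [4, 6]].
det(H) = 44, tr(H) = 16.
det(H) > 0 and tr(H) > 0, so H is positive definite everywhere: convex.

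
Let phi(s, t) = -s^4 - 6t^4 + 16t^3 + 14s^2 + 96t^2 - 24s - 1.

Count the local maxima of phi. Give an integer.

phi separates as a function of s plus a function of t, so ∇phi=0 decouples.
∂phi/∂s = -4(s - 2)(s - 1)(s + 3) = 0 at s ∈ {-3, 1, 2}; ∂phi/∂t = -24t(t - 4)(t + 2) = 0 at t ∈ {-2, 0, 4}.
The Hessian is diagonal: diag(phi_ss, phi_tt). Second derivatives: phi_ss(-3)=-80, phi_ss(1)=16, phi_ss(2)=-20; phi_tt(-2)=-288, phi_tt(0)=192, phi_tt(4)=-576.
Local maxima occur where both diagonal entries negative: (-3, -2), (-3, 4), (2, -2), (2, 4). Count: 4.

4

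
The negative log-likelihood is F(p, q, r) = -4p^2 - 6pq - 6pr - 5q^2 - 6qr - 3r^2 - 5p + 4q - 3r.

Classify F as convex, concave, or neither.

F is quadratic, so its Hessian is the constant matrix H = [[-8, -6, -6], [-6, -10, -6], [-6, -6, -6]].
Leading principal minors: -8, 44, -48.
Signs alternate −, +, − ⇒ H ≺ 0 ⇒ concave.

concave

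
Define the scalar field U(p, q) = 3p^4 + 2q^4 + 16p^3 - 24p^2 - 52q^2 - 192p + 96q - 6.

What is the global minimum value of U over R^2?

-1014

U(p,q) separates as A(p) + B(q) − 6, so its minimum is min A + min B − 6.
A'(p) = 12(p - 2)(p + 2)(p + 4) vanishes at p ∈ {-4, -2, 2}; B'(q) = 8(q - 3)(q - 1)(q + 4) vanishes at q ∈ {-4, 1, 3}.
Local minima of A (where A''>0): A(-4)=128, A(2)=-304. Local minima of B: B(-4)=-704, B(3)=-18.
So the global minimum of U is A(2) + B(-4) − 6 = -304 − 704 − 6 = -1014, attained at (2, -4).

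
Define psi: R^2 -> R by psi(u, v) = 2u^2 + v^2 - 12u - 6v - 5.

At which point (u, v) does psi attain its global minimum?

psi(u,v) separates as P(u) + Q(v) − 5, so its minimum is min P + min Q − 5.
P'(u) = 4u - 12 vanishes at u ∈ {3}; Q'(v) = 2v - 6 vanishes at v ∈ {3}.
Local minima of P (where P''>0): P(3)=-18. Local minima of Q: Q(3)=-9.
So the global minimum of psi is P(3) + Q(3) − 5 = -18 − 9 − 5 = -32, attained at (3, 3).

(3, 3)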